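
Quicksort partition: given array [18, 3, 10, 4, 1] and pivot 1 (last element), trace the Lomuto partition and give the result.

Lomuto partition with pivot = 1:

Initial array: [18, 3, 10, 4, 1]

arr[0]=18 > 1: no swap
arr[1]=3 > 1: no swap
arr[2]=10 > 1: no swap
arr[3]=4 > 1: no swap

Place pivot at position 0: [1, 3, 10, 4, 18]
Pivot position: 0

After partitioning with pivot 1, the array becomes [1, 3, 10, 4, 18]. The pivot is placed at index 0. All elements to the left of the pivot are <= 1, and all elements to the right are > 1.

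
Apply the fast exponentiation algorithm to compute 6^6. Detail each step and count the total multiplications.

Computing 6^6 by squaring (build up from 6^1; each line after the first costs one multiplication):

6^1 = 6
6^2 = (6^1)^2 = 6^2 = 36
6^3 = 6 * 6^2 = 6 * 36 = 216
6^6 = (6^3)^2 = 216^2 = 46656

Result: 46656
Multiplications needed: 3 (3 lines after 6^1)

6^6 = 46656. Using exponentiation by squaring, this requires 3 multiplications. The key idea: if the exponent is even, square the half-power; if odd, multiply by the base once.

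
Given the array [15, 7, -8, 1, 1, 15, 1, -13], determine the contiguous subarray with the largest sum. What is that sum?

Using Kadane's algorithm on [15, 7, -8, 1, 1, 15, 1, -13]:

Scanning through the array:
Position 1 (value 7): max_ending_here = 22, max_so_far = 22
Position 2 (value -8): max_ending_here = 14, max_so_far = 22
Position 3 (value 1): max_ending_here = 15, max_so_far = 22
Position 4 (value 1): max_ending_here = 16, max_so_far = 22
Position 5 (value 15): max_ending_here = 31, max_so_far = 31
Position 6 (value 1): max_ending_here = 32, max_so_far = 32
Position 7 (value -13): max_ending_here = 19, max_so_far = 32

Maximum subarray: [15, 7, -8, 1, 1, 15, 1]
Maximum sum: 32

The maximum subarray is [15, 7, -8, 1, 1, 15, 1] with sum 32. This subarray runs from index 0 to index 6.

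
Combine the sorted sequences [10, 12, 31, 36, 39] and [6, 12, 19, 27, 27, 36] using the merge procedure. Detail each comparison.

Merging process:

Compare 10 vs 6: take 6 from right. Merged: [6]
Compare 10 vs 12: take 10 from left. Merged: [6, 10]
Compare 12 vs 12: take 12 from left. Merged: [6, 10, 12]
Compare 31 vs 12: take 12 from right. Merged: [6, 10, 12, 12]
Compare 31 vs 19: take 19 from right. Merged: [6, 10, 12, 12, 19]
Compare 31 vs 27: take 27 from right. Merged: [6, 10, 12, 12, 19, 27]
Compare 31 vs 27: take 27 from right. Merged: [6, 10, 12, 12, 19, 27, 27]
Compare 31 vs 36: take 31 from left. Merged: [6, 10, 12, 12, 19, 27, 27, 31]
Compare 36 vs 36: take 36 from left. Merged: [6, 10, 12, 12, 19, 27, 27, 31, 36]
Compare 39 vs 36: take 36 from right. Merged: [6, 10, 12, 12, 19, 27, 27, 31, 36, 36]
Append remaining from left: [39]. Merged: [6, 10, 12, 12, 19, 27, 27, 31, 36, 36, 39]

Final merged array: [6, 10, 12, 12, 19, 27, 27, 31, 36, 36, 39]
Total comparisons: 10

The merged array is [6, 10, 12, 12, 19, 27, 27, 31, 36, 36, 39], requiring 10 comparisons. The merge step runs in O(n) time where n is the total number of elements.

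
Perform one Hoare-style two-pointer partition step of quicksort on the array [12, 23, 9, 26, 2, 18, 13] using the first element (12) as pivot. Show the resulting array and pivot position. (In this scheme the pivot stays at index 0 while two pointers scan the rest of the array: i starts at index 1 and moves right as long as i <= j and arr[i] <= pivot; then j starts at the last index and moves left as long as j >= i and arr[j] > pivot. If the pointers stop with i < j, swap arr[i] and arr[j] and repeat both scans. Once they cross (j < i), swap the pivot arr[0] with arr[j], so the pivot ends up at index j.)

Hoare-style two-pointer partition with pivot = 12:

Initial array: [12, 23, 9, 26, 2, 18, 13]

Pointers start at i = 1, j = 6.
i stops at index 1 (arr[1]=23 > 12), j stops at index 4 (arr[4]=2 <= 12): swap arr[1] and arr[4], array becomes [12, 2, 9, 26, 23, 18, 13]
i ends at 3, j ends at 2: the pointers have crossed (j < i), so scanning stops.

Swap pivot arr[0] with arr[2] to place pivot at position 2: [9, 2, 12, 26, 23, 18, 13]
Pivot position: 2

After partitioning with pivot 12, the array becomes [9, 2, 12, 26, 23, 18, 13]. The pivot is placed at index 2. All elements to the left of the pivot are <= 12, and all elements to the right are > 12.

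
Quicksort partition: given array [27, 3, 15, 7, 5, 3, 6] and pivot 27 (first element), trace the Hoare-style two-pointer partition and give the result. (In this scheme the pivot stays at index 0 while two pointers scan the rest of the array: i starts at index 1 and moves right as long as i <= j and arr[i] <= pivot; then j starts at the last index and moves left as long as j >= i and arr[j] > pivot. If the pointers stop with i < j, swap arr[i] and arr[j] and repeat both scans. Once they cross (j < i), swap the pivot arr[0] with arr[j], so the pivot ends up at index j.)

Hoare-style two-pointer partition with pivot = 27:

Initial array: [27, 3, 15, 7, 5, 3, 6]

Pointers start at i = 1, j = 6.
i ends at 7, j ends at 6: the pointers have crossed (j < i), so scanning stops.

Swap pivot arr[0] with arr[6] to place pivot at position 6: [6, 3, 15, 7, 5, 3, 27]
Pivot position: 6

After partitioning with pivot 27, the array becomes [6, 3, 15, 7, 5, 3, 27]. The pivot is placed at index 6. All elements to the left of the pivot are <= 27, and all elements to the right are > 27.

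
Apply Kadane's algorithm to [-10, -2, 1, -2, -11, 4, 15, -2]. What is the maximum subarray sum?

Using Kadane's algorithm on [-10, -2, 1, -2, -11, 4, 15, -2]:

Scanning through the array:
Position 1 (value -2): max_ending_here = -2, max_so_far = -2
Position 2 (value 1): max_ending_here = 1, max_so_far = 1
Position 3 (value -2): max_ending_here = -1, max_so_far = 1
Position 4 (value -11): max_ending_here = -11, max_so_far = 1
Position 5 (value 4): max_ending_here = 4, max_so_far = 4
Position 6 (value 15): max_ending_here = 19, max_so_far = 19
Position 7 (value -2): max_ending_here = 17, max_so_far = 19

Maximum subarray: [4, 15]
Maximum sum: 19

The maximum subarray is [4, 15] with sum 19. This subarray runs from index 5 to index 6.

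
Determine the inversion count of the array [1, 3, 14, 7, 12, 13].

Finding inversions in [1, 3, 14, 7, 12, 13]:

(2, 3): arr[2]=14 > arr[3]=7
(2, 4): arr[2]=14 > arr[4]=12
(2, 5): arr[2]=14 > arr[5]=13

Total inversions: 3

The array has 3 inversion(s): (2,3), (2,4), (2,5). Each pair (i,j) satisfies i < j and arr[i] > arr[j].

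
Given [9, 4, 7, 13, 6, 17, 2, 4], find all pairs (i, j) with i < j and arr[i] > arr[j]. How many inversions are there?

Finding inversions in [9, 4, 7, 13, 6, 17, 2, 4]:

(0, 1): arr[0]=9 > arr[1]=4
(0, 2): arr[0]=9 > arr[2]=7
(0, 4): arr[0]=9 > arr[4]=6
(0, 6): arr[0]=9 > arr[6]=2
(0, 7): arr[0]=9 > arr[7]=4
(1, 6): arr[1]=4 > arr[6]=2
(2, 4): arr[2]=7 > arr[4]=6
(2, 6): arr[2]=7 > arr[6]=2
(2, 7): arr[2]=7 > arr[7]=4
(3, 4): arr[3]=13 > arr[4]=6
(3, 6): arr[3]=13 > arr[6]=2
(3, 7): arr[3]=13 > arr[7]=4
(4, 6): arr[4]=6 > arr[6]=2
(4, 7): arr[4]=6 > arr[7]=4
(5, 6): arr[5]=17 > arr[6]=2
(5, 7): arr[5]=17 > arr[7]=4

Total inversions: 16

The array has 16 inversion(s): (0,1), (0,2), (0,4), (0,6), (0,7), (1,6), (2,4), (2,6), (2,7), (3,4), (3,6), (3,7), (4,6), (4,7), (5,6), (5,7). Each pair (i,j) satisfies i < j and arr[i] > arr[j].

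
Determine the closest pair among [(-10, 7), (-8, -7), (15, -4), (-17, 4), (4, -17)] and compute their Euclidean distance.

Computing all pairwise distances among 5 points:

d((-10, 7), (-8, -7)) = 14.1421
d((-10, 7), (15, -4)) = 27.313
d((-10, 7), (-17, 4)) = 7.6158 <-- minimum
d((-10, 7), (4, -17)) = 27.7849
d((-8, -7), (15, -4)) = 23.1948
d((-8, -7), (-17, 4)) = 14.2127
d((-8, -7), (4, -17)) = 15.6205
d((15, -4), (-17, 4)) = 32.9848
d((15, -4), (4, -17)) = 17.0294
d((-17, 4), (4, -17)) = 29.6985

Closest pair: (-10, 7) and (-17, 4) with distance 7.6158

The closest pair is (-10, 7) and (-17, 4) with Euclidean distance 7.6158. For 5 points, brute-force pairwise comparison is shown above. For large n, the divide-and-conquer algorithm (sort by x, recurse on halves, check the dividing strip) achieves O(n log n).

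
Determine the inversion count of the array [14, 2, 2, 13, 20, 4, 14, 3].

Finding inversions in [14, 2, 2, 13, 20, 4, 14, 3]:

(0, 1): arr[0]=14 > arr[1]=2
(0, 2): arr[0]=14 > arr[2]=2
(0, 3): arr[0]=14 > arr[3]=13
(0, 5): arr[0]=14 > arr[5]=4
(0, 7): arr[0]=14 > arr[7]=3
(3, 5): arr[3]=13 > arr[5]=4
(3, 7): arr[3]=13 > arr[7]=3
(4, 5): arr[4]=20 > arr[5]=4
(4, 6): arr[4]=20 > arr[6]=14
(4, 7): arr[4]=20 > arr[7]=3
(5, 7): arr[5]=4 > arr[7]=3
(6, 7): arr[6]=14 > arr[7]=3

Total inversions: 12

The array has 12 inversion(s): (0,1), (0,2), (0,3), (0,5), (0,7), (3,5), (3,7), (4,5), (4,6), (4,7), (5,7), (6,7). Each pair (i,j) satisfies i < j and arr[i] > arr[j].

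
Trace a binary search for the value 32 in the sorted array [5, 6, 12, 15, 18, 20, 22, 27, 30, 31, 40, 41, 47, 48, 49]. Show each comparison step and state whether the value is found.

Binary search for 32 in [5, 6, 12, 15, 18, 20, 22, 27, 30, 31, 40, 41, 47, 48, 49]:

lo=0, hi=14, mid=7, arr[mid]=27 -> 27 < 32, search right half
lo=8, hi=14, mid=11, arr[mid]=41 -> 41 > 32, search left half
lo=8, hi=10, mid=9, arr[mid]=31 -> 31 < 32, search right half
lo=10, hi=10, mid=10, arr[mid]=40 -> 40 > 32, search left half
lo=10 > hi=9, target 32 not found

Binary search determines that 32 is not in the array after 4 comparisons. The search space was exhausted without finding the target.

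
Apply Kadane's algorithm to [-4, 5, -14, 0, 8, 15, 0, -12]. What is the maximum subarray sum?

Using Kadane's algorithm on [-4, 5, -14, 0, 8, 15, 0, -12]:

Scanning through the array:
Position 1 (value 5): max_ending_here = 5, max_so_far = 5
Position 2 (value -14): max_ending_here = -9, max_so_far = 5
Position 3 (value 0): max_ending_here = 0, max_so_far = 5
Position 4 (value 8): max_ending_here = 8, max_so_far = 8
Position 5 (value 15): max_ending_here = 23, max_so_far = 23
Position 6 (value 0): max_ending_here = 23, max_so_far = 23
Position 7 (value -12): max_ending_here = 11, max_so_far = 23

Maximum subarray: [0, 8, 15]
Maximum sum: 23

The maximum subarray is [0, 8, 15] with sum 23. This subarray runs from index 3 to index 5.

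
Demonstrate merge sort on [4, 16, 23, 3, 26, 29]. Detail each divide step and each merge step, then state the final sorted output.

Merge sort trace:

Split: [4, 16, 23, 3, 26, 29] -> [4, 16, 23] and [3, 26, 29]
  Split: [4, 16, 23] -> [4] and [16, 23]
    Split: [16, 23] -> [16] and [23]
    Merge: [16] + [23] -> [16, 23]
  Merge: [4] + [16, 23] -> [4, 16, 23]
  Split: [3, 26, 29] -> [3] and [26, 29]
    Split: [26, 29] -> [26] and [29]
    Merge: [26] + [29] -> [26, 29]
  Merge: [3] + [26, 29] -> [3, 26, 29]
Merge: [4, 16, 23] + [3, 26, 29] -> [3, 4, 16, 23, 26, 29]

Final sorted array: [3, 4, 16, 23, 26, 29]

The merge sort proceeds by recursively splitting the array and merging sorted halves.
After all merges, the sorted array is [3, 4, 16, 23, 26, 29].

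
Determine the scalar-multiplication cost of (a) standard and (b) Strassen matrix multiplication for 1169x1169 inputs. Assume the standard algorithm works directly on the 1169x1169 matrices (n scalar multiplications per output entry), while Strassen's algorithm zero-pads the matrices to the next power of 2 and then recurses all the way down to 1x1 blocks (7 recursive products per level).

Matrix multiplication for 1169x1169 matrices:

Strassen's algorithm requires power-of-2 dimensions. Pad 1169x1169 to 2048x2048 (next power of 2).

Standard algorithm: 1169^3 = 1597509809 multiplications
Strassen's algorithm: 7^(log2(2048)) = 7^11 = 1977326743 multiplications
Difference: 1597509809 - 1977326743 = -379816934 (Strassen uses MORE here due to padding overhead — for small or just-over-power-of-2 n, padding can outweigh the per-level savings)

Standard: 1597509809 multiplications (1169^3). Strassen: 1977326743 multiplications (7^11, after padding to 2048x2048). Strassen reduces 8 recursive multiplications to 7 at each level.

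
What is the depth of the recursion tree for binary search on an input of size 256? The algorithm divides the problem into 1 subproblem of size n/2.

For divide and conquer with division factor 2:

Problem sizes at each level:
Level 0: 256
Level 1: 128
Level 2: 64
Level 3: 32
Level 4: 16
Level 5: 8
Level 6: 4
Level 7: 2
Level 8: 1

The root is level 0 and the size-1 base case is level 8 (the tree spans levels 0 through 8, i.e. 9 levels counting the root), so the depth is the number of divisions: log_2(256) = 8

The recursion tree depth is log_2(256) = 8. At each level, the problem size is divided by 2, so it takes 8 divisions to reduce to a base case of size 1. The algorithm makes 1 recursive call at each level.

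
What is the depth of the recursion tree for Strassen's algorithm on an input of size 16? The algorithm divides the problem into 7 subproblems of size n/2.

For divide and conquer with division factor 2:

Problem sizes at each level:
Level 0: 16
Level 1: 8
Level 2: 4
Level 3: 2
Level 4: 1

The root is level 0 and the size-1 base case is level 4 (the tree spans levels 0 through 4, i.e. 5 levels counting the root), so the depth is the number of divisions: log_2(16) = 4

The recursion tree depth is log_2(16) = 4. At each level, the problem size is divided by 2, so it takes 4 divisions to reduce to a base case of size 1. The algorithm makes 7 recursive calls at each level.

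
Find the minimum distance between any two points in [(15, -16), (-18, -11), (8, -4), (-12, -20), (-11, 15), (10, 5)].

Computing all pairwise distances among 6 points:

d((15, -16), (-18, -11)) = 33.3766
d((15, -16), (8, -4)) = 13.8924
d((15, -16), (-12, -20)) = 27.2947
d((15, -16), (-11, 15)) = 40.4599
d((15, -16), (10, 5)) = 21.587
d((-18, -11), (8, -4)) = 26.9258
d((-18, -11), (-12, -20)) = 10.8167
d((-18, -11), (-11, 15)) = 26.9258
d((-18, -11), (10, 5)) = 32.249
d((8, -4), (-12, -20)) = 25.6125
d((8, -4), (-11, 15)) = 26.8701
d((8, -4), (10, 5)) = 9.2195 <-- minimum
d((-12, -20), (-11, 15)) = 35.0143
d((-12, -20), (10, 5)) = 33.3017
d((-11, 15), (10, 5)) = 23.2594

Closest pair: (8, -4) and (10, 5) with distance 9.2195

The closest pair is (8, -4) and (10, 5) with Euclidean distance 9.2195. For 6 points, brute-force pairwise comparison is shown above. For large n, the divide-and-conquer algorithm (sort by x, recurse on halves, check the dividing strip) achieves O(n log n).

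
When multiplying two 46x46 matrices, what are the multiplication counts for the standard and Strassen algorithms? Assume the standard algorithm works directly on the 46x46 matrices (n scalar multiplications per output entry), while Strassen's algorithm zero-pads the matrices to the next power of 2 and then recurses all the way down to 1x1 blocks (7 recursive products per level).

Matrix multiplication for 46x46 matrices:

Strassen's algorithm requires power-of-2 dimensions. Pad 46x46 to 64x64 (next power of 2).

Standard algorithm: 46^3 = 97336 multiplications
Strassen's algorithm: 7^(log2(64)) = 7^6 = 117649 multiplications
Difference: 97336 - 117649 = -20313 (Strassen uses MORE here due to padding overhead — for small or just-over-power-of-2 n, padding can outweigh the per-level savings)

Standard: 97336 multiplications (46^3). Strassen: 117649 multiplications (7^6, after padding to 64x64). Strassen reduces 8 recursive multiplications to 7 at each level.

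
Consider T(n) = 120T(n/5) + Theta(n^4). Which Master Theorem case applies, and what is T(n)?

Master Theorem for T(n) = 120T(n/5) + O(n^4):

a = 120, b = 5, c = 4
log_b(a) = log_5(120) = 2.9746

Case 3: c = 4 > log_5(120) = 2.9746
T(n) = O(n^4) = O(n^4)

For T(n) = 120T(n/5) + O(n^4): log_5(120) = 2.9746. This is Case 3 of the Master Theorem (c > log_b(a), work dominated by root), giving O(n^4).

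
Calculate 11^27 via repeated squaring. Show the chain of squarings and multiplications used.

Computing 11^27 by squaring (build up from 11^1; each line after the first costs one multiplication):

11^1 = 11
11^2 = (11^1)^2 = 11^2 = 121
11^3 = 11 * 11^2 = 11 * 121 = 1331
11^6 = (11^3)^2 = 1331^2 = 1771561
11^12 = (11^6)^2 = 1771561^2 = 3138428376721
11^13 = 11 * 11^12 = 11 * 3138428376721 = 34522712143931
11^26 = (11^13)^2 = 34522712143931^2 = 1191817653772720942460132761
11^27 = 11 * 11^26 = 11 * 1191817653772720942460132761 = 13109994191499930367061460371

Result: 13109994191499930367061460371
Multiplications needed: 7 (7 lines after 11^1)

11^27 = 13109994191499930367061460371. Using exponentiation by squaring, this requires 7 multiplications. The key idea: if the exponent is even, square the half-power; if odd, multiply by the base once.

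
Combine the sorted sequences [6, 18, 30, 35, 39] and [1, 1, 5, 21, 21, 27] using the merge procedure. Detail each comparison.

Merging process:

Compare 6 vs 1: take 1 from right. Merged: [1]
Compare 6 vs 1: take 1 from right. Merged: [1, 1]
Compare 6 vs 5: take 5 from right. Merged: [1, 1, 5]
Compare 6 vs 21: take 6 from left. Merged: [1, 1, 5, 6]
Compare 18 vs 21: take 18 from left. Merged: [1, 1, 5, 6, 18]
Compare 30 vs 21: take 21 from right. Merged: [1, 1, 5, 6, 18, 21]
Compare 30 vs 21: take 21 from right. Merged: [1, 1, 5, 6, 18, 21, 21]
Compare 30 vs 27: take 27 from right. Merged: [1, 1, 5, 6, 18, 21, 21, 27]
Append remaining from left: [30, 35, 39]. Merged: [1, 1, 5, 6, 18, 21, 21, 27, 30, 35, 39]

Final merged array: [1, 1, 5, 6, 18, 21, 21, 27, 30, 35, 39]
Total comparisons: 8

The merged array is [1, 1, 5, 6, 18, 21, 21, 27, 30, 35, 39], requiring 8 comparisons. The merge step runs in O(n) time where n is the total number of elements.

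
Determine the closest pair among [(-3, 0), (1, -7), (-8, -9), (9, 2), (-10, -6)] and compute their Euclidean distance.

Computing all pairwise distances among 5 points:

d((-3, 0), (1, -7)) = 8.0623
d((-3, 0), (-8, -9)) = 10.2956
d((-3, 0), (9, 2)) = 12.1655
d((-3, 0), (-10, -6)) = 9.2195
d((1, -7), (-8, -9)) = 9.2195
d((1, -7), (9, 2)) = 12.0416
d((1, -7), (-10, -6)) = 11.0454
d((-8, -9), (9, 2)) = 20.2485
d((-8, -9), (-10, -6)) = 3.6056 <-- minimum
d((9, 2), (-10, -6)) = 20.6155

Closest pair: (-8, -9) and (-10, -6) with distance 3.6056

The closest pair is (-8, -9) and (-10, -6) with Euclidean distance 3.6056. For 5 points, brute-force pairwise comparison is shown above. For large n, the divide-and-conquer algorithm (sort by x, recurse on halves, check the dividing strip) achieves O(n log n).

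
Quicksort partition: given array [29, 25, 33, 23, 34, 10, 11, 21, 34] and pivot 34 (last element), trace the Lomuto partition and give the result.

Lomuto partition with pivot = 34:

Initial array: [29, 25, 33, 23, 34, 10, 11, 21, 34]

arr[0]=29 <= 34: swap with position 0, array becomes [29, 25, 33, 23, 34, 10, 11, 21, 34]
arr[1]=25 <= 34: swap with position 1, array becomes [29, 25, 33, 23, 34, 10, 11, 21, 34]
arr[2]=33 <= 34: swap with position 2, array becomes [29, 25, 33, 23, 34, 10, 11, 21, 34]
arr[3]=23 <= 34: swap with position 3, array becomes [29, 25, 33, 23, 34, 10, 11, 21, 34]
arr[4]=34 <= 34: swap with position 4, array becomes [29, 25, 33, 23, 34, 10, 11, 21, 34]
arr[5]=10 <= 34: swap with position 5, array becomes [29, 25, 33, 23, 34, 10, 11, 21, 34]
arr[6]=11 <= 34: swap with position 6, array becomes [29, 25, 33, 23, 34, 10, 11, 21, 34]
arr[7]=21 <= 34: swap with position 7, array becomes [29, 25, 33, 23, 34, 10, 11, 21, 34]

Place pivot at position 8: [29, 25, 33, 23, 34, 10, 11, 21, 34]
Pivot position: 8

After partitioning with pivot 34, the array becomes [29, 25, 33, 23, 34, 10, 11, 21, 34]. The pivot is placed at index 8. All elements to the left of the pivot are <= 34, and all elements to the right are > 34.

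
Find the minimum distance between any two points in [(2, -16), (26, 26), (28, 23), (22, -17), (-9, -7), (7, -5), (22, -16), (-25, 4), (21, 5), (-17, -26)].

Computing all pairwise distances among 10 points:

d((2, -16), (26, 26)) = 48.3735
d((2, -16), (28, 23)) = 46.8722
d((2, -16), (22, -17)) = 20.025
d((2, -16), (-9, -7)) = 14.2127
d((2, -16), (7, -5)) = 12.083
d((2, -16), (22, -16)) = 20.0
d((2, -16), (-25, 4)) = 33.6006
d((2, -16), (21, 5)) = 28.3196
d((2, -16), (-17, -26)) = 21.4709
d((26, 26), (28, 23)) = 3.6056
d((26, 26), (22, -17)) = 43.1856
d((26, 26), (-9, -7)) = 48.1041
d((26, 26), (7, -5)) = 36.3593
d((26, 26), (22, -16)) = 42.19
d((26, 26), (-25, 4)) = 55.5428
d((26, 26), (21, 5)) = 21.587
d((26, 26), (-17, -26)) = 67.4759
d((28, 23), (22, -17)) = 40.4475
d((28, 23), (-9, -7)) = 47.634
d((28, 23), (7, -5)) = 35.0
d((28, 23), (22, -16)) = 39.4588
d((28, 23), (-25, 4)) = 56.3028
d((28, 23), (21, 5)) = 19.3132
d((28, 23), (-17, -26)) = 66.5282
d((22, -17), (-9, -7)) = 32.573
d((22, -17), (7, -5)) = 19.2094
d((22, -17), (22, -16)) = 1.0 <-- minimum
d((22, -17), (-25, 4)) = 51.4782
d((22, -17), (21, 5)) = 22.0227
d((22, -17), (-17, -26)) = 40.025
d((-9, -7), (7, -5)) = 16.1245
d((-9, -7), (22, -16)) = 32.28
d((-9, -7), (-25, 4)) = 19.4165
d((-9, -7), (21, 5)) = 32.311
d((-9, -7), (-17, -26)) = 20.6155
d((7, -5), (22, -16)) = 18.6011
d((7, -5), (-25, 4)) = 33.2415
d((7, -5), (21, 5)) = 17.2047
d((7, -5), (-17, -26)) = 31.8904
d((22, -16), (-25, 4)) = 51.0784
d((22, -16), (21, 5)) = 21.0238
d((22, -16), (-17, -26)) = 40.2616
d((-25, 4), (21, 5)) = 46.0109
d((-25, 4), (-17, -26)) = 31.0483
d((21, 5), (-17, -26)) = 49.0408

Closest pair: (22, -17) and (22, -16) with distance 1.0

The closest pair is (22, -17) and (22, -16) with Euclidean distance 1.0. For 10 points, brute-force pairwise comparison is shown above. For large n, the divide-and-conquer algorithm (sort by x, recurse on halves, check the dividing strip) achieves O(n log n).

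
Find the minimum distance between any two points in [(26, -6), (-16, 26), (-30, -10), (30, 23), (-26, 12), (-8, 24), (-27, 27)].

Computing all pairwise distances among 7 points:

d((26, -6), (-16, 26)) = 52.8015
d((26, -6), (-30, -10)) = 56.1427
d((26, -6), (30, 23)) = 29.2746
d((26, -6), (-26, 12)) = 55.0273
d((26, -6), (-8, 24)) = 45.3431
d((26, -6), (-27, 27)) = 62.434
d((-16, 26), (-30, -10)) = 38.6264
d((-16, 26), (30, 23)) = 46.0977
d((-16, 26), (-26, 12)) = 17.2047
d((-16, 26), (-8, 24)) = 8.2462 <-- minimum
d((-16, 26), (-27, 27)) = 11.0454
d((-30, -10), (30, 23)) = 68.4763
d((-30, -10), (-26, 12)) = 22.3607
d((-30, -10), (-8, 24)) = 40.4969
d((-30, -10), (-27, 27)) = 37.1214
d((30, 23), (-26, 12)) = 57.0701
d((30, 23), (-8, 24)) = 38.0132
d((30, 23), (-27, 27)) = 57.1402
d((-26, 12), (-8, 24)) = 21.6333
d((-26, 12), (-27, 27)) = 15.0333
d((-8, 24), (-27, 27)) = 19.2354

Closest pair: (-16, 26) and (-8, 24) with distance 8.2462

The closest pair is (-16, 26) and (-8, 24) with Euclidean distance 8.2462. For 7 points, brute-force pairwise comparison is shown above. For large n, the divide-and-conquer algorithm (sort by x, recurse on halves, check the dividing strip) achieves O(n log n).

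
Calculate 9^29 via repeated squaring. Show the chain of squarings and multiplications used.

Computing 9^29 by squaring (build up from 9^1; each line after the first costs one multiplication):

9^1 = 9
9^2 = (9^1)^2 = 9^2 = 81
9^3 = 9 * 9^2 = 9 * 81 = 729
9^6 = (9^3)^2 = 729^2 = 531441
9^7 = 9 * 9^6 = 9 * 531441 = 4782969
9^14 = (9^7)^2 = 4782969^2 = 22876792454961
9^28 = (9^14)^2 = 22876792454961^2 = 523347633027360537213511521
9^29 = 9 * 9^28 = 9 * 523347633027360537213511521 = 4710128697246244834921603689

Result: 4710128697246244834921603689
Multiplications needed: 7 (7 lines after 9^1)

9^29 = 4710128697246244834921603689. Using exponentiation by squaring, this requires 7 multiplications. The key idea: if the exponent is even, square the half-power; if odd, multiply by the base once.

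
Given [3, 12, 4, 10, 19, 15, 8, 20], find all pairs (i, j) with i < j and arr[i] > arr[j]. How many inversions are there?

Finding inversions in [3, 12, 4, 10, 19, 15, 8, 20]:

(1, 2): arr[1]=12 > arr[2]=4
(1, 3): arr[1]=12 > arr[3]=10
(1, 6): arr[1]=12 > arr[6]=8
(3, 6): arr[3]=10 > arr[6]=8
(4, 5): arr[4]=19 > arr[5]=15
(4, 6): arr[4]=19 > arr[6]=8
(5, 6): arr[5]=15 > arr[6]=8

Total inversions: 7

The array has 7 inversion(s): (1,2), (1,3), (1,6), (3,6), (4,5), (4,6), (5,6). Each pair (i,j) satisfies i < j and arr[i] > arr[j].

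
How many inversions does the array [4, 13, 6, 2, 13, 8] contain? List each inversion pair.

Finding inversions in [4, 13, 6, 2, 13, 8]:

(0, 3): arr[0]=4 > arr[3]=2
(1, 2): arr[1]=13 > arr[2]=6
(1, 3): arr[1]=13 > arr[3]=2
(1, 5): arr[1]=13 > arr[5]=8
(2, 3): arr[2]=6 > arr[3]=2
(4, 5): arr[4]=13 > arr[5]=8

Total inversions: 6

The array has 6 inversion(s): (0,3), (1,2), (1,3), (1,5), (2,3), (4,5). Each pair (i,j) satisfies i < j and arr[i] > arr[j].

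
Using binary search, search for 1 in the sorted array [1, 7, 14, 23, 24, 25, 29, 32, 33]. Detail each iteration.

Binary search for 1 in [1, 7, 14, 23, 24, 25, 29, 32, 33]:

lo=0, hi=8, mid=4, arr[mid]=24 -> 24 > 1, search left half
lo=0, hi=3, mid=1, arr[mid]=7 -> 7 > 1, search left half
lo=0, hi=0, mid=0, arr[mid]=1 -> Found target at index 0!

Binary search finds 1 at index 0 after 3 comparisons. The search repeatedly halves the search space by comparing with the middle element.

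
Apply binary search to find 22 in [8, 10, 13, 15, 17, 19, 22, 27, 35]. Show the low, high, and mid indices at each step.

Binary search for 22 in [8, 10, 13, 15, 17, 19, 22, 27, 35]:

lo=0, hi=8, mid=4, arr[mid]=17 -> 17 < 22, search right half
lo=5, hi=8, mid=6, arr[mid]=22 -> Found target at index 6!

Binary search finds 22 at index 6 after 2 comparisons. The search repeatedly halves the search space by comparing with the middle element.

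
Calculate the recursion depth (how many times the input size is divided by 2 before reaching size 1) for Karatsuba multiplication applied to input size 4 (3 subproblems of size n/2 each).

For divide and conquer with division factor 2:

Problem sizes at each level:
Level 0: 4
Level 1: 2
Level 2: 1

The root is level 0 and the size-1 base case is level 2 (the tree spans levels 0 through 2, i.e. 3 levels counting the root), so the depth is the number of divisions: log_2(4) = 2

The recursion tree depth is log_2(4) = 2. At each level, the problem size is divided by 2, so it takes 2 divisions to reduce to a base case of size 1. The algorithm makes 3 recursive calls at each level.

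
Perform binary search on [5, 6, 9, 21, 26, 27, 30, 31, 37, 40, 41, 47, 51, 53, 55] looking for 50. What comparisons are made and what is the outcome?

Binary search for 50 in [5, 6, 9, 21, 26, 27, 30, 31, 37, 40, 41, 47, 51, 53, 55]:

lo=0, hi=14, mid=7, arr[mid]=31 -> 31 < 50, search right half
lo=8, hi=14, mid=11, arr[mid]=47 -> 47 < 50, search right half
lo=12, hi=14, mid=13, arr[mid]=53 -> 53 > 50, search left half
lo=12, hi=12, mid=12, arr[mid]=51 -> 51 > 50, search left half
lo=12 > hi=11, target 50 not found

Binary search determines that 50 is not in the array after 4 comparisons. The search space was exhausted without finding the target.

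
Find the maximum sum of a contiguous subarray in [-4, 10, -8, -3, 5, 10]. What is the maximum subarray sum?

Using Kadane's algorithm on [-4, 10, -8, -3, 5, 10]:

Scanning through the array:
Position 1 (value 10): max_ending_here = 10, max_so_far = 10
Position 2 (value -8): max_ending_here = 2, max_so_far = 10
Position 3 (value -3): max_ending_here = -1, max_so_far = 10
Position 4 (value 5): max_ending_here = 5, max_so_far = 10
Position 5 (value 10): max_ending_here = 15, max_so_far = 15

Maximum subarray: [5, 10]
Maximum sum: 15

The maximum subarray is [5, 10] with sum 15. This subarray runs from index 4 to index 5.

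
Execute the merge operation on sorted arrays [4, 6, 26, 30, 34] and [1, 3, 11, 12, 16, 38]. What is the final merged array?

Merging process:

Compare 4 vs 1: take 1 from right. Merged: [1]
Compare 4 vs 3: take 3 from right. Merged: [1, 3]
Compare 4 vs 11: take 4 from left. Merged: [1, 3, 4]
Compare 6 vs 11: take 6 from left. Merged: [1, 3, 4, 6]
Compare 26 vs 11: take 11 from right. Merged: [1, 3, 4, 6, 11]
Compare 26 vs 12: take 12 from right. Merged: [1, 3, 4, 6, 11, 12]
Compare 26 vs 16: take 16 from right. Merged: [1, 3, 4, 6, 11, 12, 16]
Compare 26 vs 38: take 26 from left. Merged: [1, 3, 4, 6, 11, 12, 16, 26]
Compare 30 vs 38: take 30 from left. Merged: [1, 3, 4, 6, 11, 12, 16, 26, 30]
Compare 34 vs 38: take 34 from left. Merged: [1, 3, 4, 6, 11, 12, 16, 26, 30, 34]
Append remaining from right: [38]. Merged: [1, 3, 4, 6, 11, 12, 16, 26, 30, 34, 38]

Final merged array: [1, 3, 4, 6, 11, 12, 16, 26, 30, 34, 38]
Total comparisons: 10

The merged array is [1, 3, 4, 6, 11, 12, 16, 26, 30, 34, 38], requiring 10 comparisons. The merge step runs in O(n) time where n is the total number of elements.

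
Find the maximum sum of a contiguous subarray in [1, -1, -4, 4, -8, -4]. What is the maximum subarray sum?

Using Kadane's algorithm on [1, -1, -4, 4, -8, -4]:

Scanning through the array:
Position 1 (value -1): max_ending_here = 0, max_so_far = 1
Position 2 (value -4): max_ending_here = -4, max_so_far = 1
Position 3 (value 4): max_ending_here = 4, max_so_far = 4
Position 4 (value -8): max_ending_here = -4, max_so_far = 4
Position 5 (value -4): max_ending_here = -4, max_so_far = 4

Maximum subarray: [4]
Maximum sum: 4

The maximum subarray is [4] with sum 4. This subarray runs from index 3 to index 3.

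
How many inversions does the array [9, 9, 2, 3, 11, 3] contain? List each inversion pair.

Finding inversions in [9, 9, 2, 3, 11, 3]:

(0, 2): arr[0]=9 > arr[2]=2
(0, 3): arr[0]=9 > arr[3]=3
(0, 5): arr[0]=9 > arr[5]=3
(1, 2): arr[1]=9 > arr[2]=2
(1, 3): arr[1]=9 > arr[3]=3
(1, 5): arr[1]=9 > arr[5]=3
(4, 5): arr[4]=11 > arr[5]=3

Total inversions: 7

The array has 7 inversion(s): (0,2), (0,3), (0,5), (1,2), (1,3), (1,5), (4,5). Each pair (i,j) satisfies i < j and arr[i] > arr[j].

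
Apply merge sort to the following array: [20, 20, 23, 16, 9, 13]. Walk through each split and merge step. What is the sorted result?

Merge sort trace:

Split: [20, 20, 23, 16, 9, 13] -> [20, 20, 23] and [16, 9, 13]
  Split: [20, 20, 23] -> [20] and [20, 23]
    Split: [20, 23] -> [20] and [23]
    Merge: [20] + [23] -> [20, 23]
  Merge: [20] + [20, 23] -> [20, 20, 23]
  Split: [16, 9, 13] -> [16] and [9, 13]
    Split: [9, 13] -> [9] and [13]
    Merge: [9] + [13] -> [9, 13]
  Merge: [16] + [9, 13] -> [9, 13, 16]
Merge: [20, 20, 23] + [9, 13, 16] -> [9, 13, 16, 20, 20, 23]

Final sorted array: [9, 13, 16, 20, 20, 23]

The merge sort proceeds by recursively splitting the array and merging sorted halves.
After all merges, the sorted array is [9, 13, 16, 20, 20, 23].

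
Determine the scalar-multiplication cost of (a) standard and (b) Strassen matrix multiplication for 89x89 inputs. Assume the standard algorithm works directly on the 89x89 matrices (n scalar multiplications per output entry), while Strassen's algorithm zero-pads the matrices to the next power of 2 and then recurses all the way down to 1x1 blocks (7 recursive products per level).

Matrix multiplication for 89x89 matrices:

Strassen's algorithm requires power-of-2 dimensions. Pad 89x89 to 128x128 (next power of 2).

Standard algorithm: 89^3 = 704969 multiplications
Strassen's algorithm: 7^(log2(128)) = 7^7 = 823543 multiplications
Difference: 704969 - 823543 = -118574 (Strassen uses MORE here due to padding overhead — for small or just-over-power-of-2 n, padding can outweigh the per-level savings)

Standard: 704969 multiplications (89^3). Strassen: 823543 multiplications (7^7, after padding to 128x128). Strassen reduces 8 recursive multiplications to 7 at each level.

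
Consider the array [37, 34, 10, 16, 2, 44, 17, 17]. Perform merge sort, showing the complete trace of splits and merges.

Merge sort trace:

Split: [37, 34, 10, 16, 2, 44, 17, 17] -> [37, 34, 10, 16] and [2, 44, 17, 17]
  Split: [37, 34, 10, 16] -> [37, 34] and [10, 16]
    Split: [37, 34] -> [37] and [34]
    Merge: [37] + [34] -> [34, 37]
    Split: [10, 16] -> [10] and [16]
    Merge: [10] + [16] -> [10, 16]
  Merge: [34, 37] + [10, 16] -> [10, 16, 34, 37]
  Split: [2, 44, 17, 17] -> [2, 44] and [17, 17]
    Split: [2, 44] -> [2] and [44]
    Merge: [2] + [44] -> [2, 44]
    Split: [17, 17] -> [17] and [17]
    Merge: [17] + [17] -> [17, 17]
  Merge: [2, 44] + [17, 17] -> [2, 17, 17, 44]
Merge: [10, 16, 34, 37] + [2, 17, 17, 44] -> [2, 10, 16, 17, 17, 34, 37, 44]

Final sorted array: [2, 10, 16, 17, 17, 34, 37, 44]

The merge sort proceeds by recursively splitting the array and merging sorted halves.
After all merges, the sorted array is [2, 10, 16, 17, 17, 34, 37, 44].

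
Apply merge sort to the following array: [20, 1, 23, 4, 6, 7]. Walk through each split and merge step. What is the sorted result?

Merge sort trace:

Split: [20, 1, 23, 4, 6, 7] -> [20, 1, 23] and [4, 6, 7]
  Split: [20, 1, 23] -> [20] and [1, 23]
    Split: [1, 23] -> [1] and [23]
    Merge: [1] + [23] -> [1, 23]
  Merge: [20] + [1, 23] -> [1, 20, 23]
  Split: [4, 6, 7] -> [4] and [6, 7]
    Split: [6, 7] -> [6] and [7]
    Merge: [6] + [7] -> [6, 7]
  Merge: [4] + [6, 7] -> [4, 6, 7]
Merge: [1, 20, 23] + [4, 6, 7] -> [1, 4, 6, 7, 20, 23]

Final sorted array: [1, 4, 6, 7, 20, 23]

The merge sort proceeds by recursively splitting the array and merging sorted halves.
After all merges, the sorted array is [1, 4, 6, 7, 20, 23].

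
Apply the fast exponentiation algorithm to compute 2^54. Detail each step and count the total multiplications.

Computing 2^54 by squaring (build up from 2^1; each line after the first costs one multiplication):

2^1 = 2
2^2 = (2^1)^2 = 2^2 = 4
2^3 = 2 * 2^2 = 2 * 4 = 8
2^6 = (2^3)^2 = 8^2 = 64
2^12 = (2^6)^2 = 64^2 = 4096
2^13 = 2 * 2^12 = 2 * 4096 = 8192
2^26 = (2^13)^2 = 8192^2 = 67108864
2^27 = 2 * 2^26 = 2 * 67108864 = 134217728
2^54 = (2^27)^2 = 134217728^2 = 18014398509481984

Result: 18014398509481984
Multiplications needed: 8 (8 lines after 2^1)

2^54 = 18014398509481984. Using exponentiation by squaring, this requires 8 multiplications. The key idea: if the exponent is even, square the half-power; if odd, multiply by the base once.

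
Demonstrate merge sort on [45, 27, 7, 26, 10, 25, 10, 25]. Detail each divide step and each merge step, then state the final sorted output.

Merge sort trace:

Split: [45, 27, 7, 26, 10, 25, 10, 25] -> [45, 27, 7, 26] and [10, 25, 10, 25]
  Split: [45, 27, 7, 26] -> [45, 27] and [7, 26]
    Split: [45, 27] -> [45] and [27]
    Merge: [45] + [27] -> [27, 45]
    Split: [7, 26] -> [7] and [26]
    Merge: [7] + [26] -> [7, 26]
  Merge: [27, 45] + [7, 26] -> [7, 26, 27, 45]
  Split: [10, 25, 10, 25] -> [10, 25] and [10, 25]
    Split: [10, 25] -> [10] and [25]
    Merge: [10] + [25] -> [10, 25]
    Split: [10, 25] -> [10] and [25]
    Merge: [10] + [25] -> [10, 25]
  Merge: [10, 25] + [10, 25] -> [10, 10, 25, 25]
Merge: [7, 26, 27, 45] + [10, 10, 25, 25] -> [7, 10, 10, 25, 25, 26, 27, 45]

Final sorted array: [7, 10, 10, 25, 25, 26, 27, 45]

The merge sort proceeds by recursively splitting the array and merging sorted halves.
After all merges, the sorted array is [7, 10, 10, 25, 25, 26, 27, 45].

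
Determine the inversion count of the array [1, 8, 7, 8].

Finding inversions in [1, 8, 7, 8]:

(1, 2): arr[1]=8 > arr[2]=7

Total inversions: 1

The array has 1 inversion(s): (1,2). Each pair (i,j) satisfies i < j and arr[i] > arr[j].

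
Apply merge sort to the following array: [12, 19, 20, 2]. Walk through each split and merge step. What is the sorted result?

Merge sort trace:

Split: [12, 19, 20, 2] -> [12, 19] and [20, 2]
  Split: [12, 19] -> [12] and [19]
  Merge: [12] + [19] -> [12, 19]
  Split: [20, 2] -> [20] and [2]
  Merge: [20] + [2] -> [2, 20]
Merge: [12, 19] + [2, 20] -> [2, 12, 19, 20]

Final sorted array: [2, 12, 19, 20]

The merge sort proceeds by recursively splitting the array and merging sorted halves.
After all merges, the sorted array is [2, 12, 19, 20].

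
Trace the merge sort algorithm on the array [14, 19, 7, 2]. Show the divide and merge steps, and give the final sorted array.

Merge sort trace:

Split: [14, 19, 7, 2] -> [14, 19] and [7, 2]
  Split: [14, 19] -> [14] and [19]
  Merge: [14] + [19] -> [14, 19]
  Split: [7, 2] -> [7] and [2]
  Merge: [7] + [2] -> [2, 7]
Merge: [14, 19] + [2, 7] -> [2, 7, 14, 19]

Final sorted array: [2, 7, 14, 19]

The merge sort proceeds by recursively splitting the array and merging sorted halves.
After all merges, the sorted array is [2, 7, 14, 19].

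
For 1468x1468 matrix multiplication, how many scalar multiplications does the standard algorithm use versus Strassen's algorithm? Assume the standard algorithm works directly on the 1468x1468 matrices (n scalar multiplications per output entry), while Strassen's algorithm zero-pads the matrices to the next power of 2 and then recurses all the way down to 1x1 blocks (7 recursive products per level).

Matrix multiplication for 1468x1468 matrices:

Strassen's algorithm requires power-of-2 dimensions. Pad 1468x1468 to 2048x2048 (next power of 2).

Standard algorithm: 1468^3 = 3163575232 multiplications
Strassen's algorithm: 7^(log2(2048)) = 7^11 = 1977326743 multiplications
Savings: 3163575232 - 1977326743 = 1186248489 multiplications

Standard: 3163575232 multiplications (1468^3). Strassen: 1977326743 multiplications (7^11, after padding to 2048x2048). Strassen reduces 8 recursive multiplications to 7 at each level.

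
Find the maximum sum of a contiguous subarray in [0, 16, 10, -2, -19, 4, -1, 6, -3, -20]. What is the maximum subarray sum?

Using Kadane's algorithm on [0, 16, 10, -2, -19, 4, -1, 6, -3, -20]:

Scanning through the array:
Position 1 (value 16): max_ending_here = 16, max_so_far = 16
Position 2 (value 10): max_ending_here = 26, max_so_far = 26
Position 3 (value -2): max_ending_here = 24, max_so_far = 26
Position 4 (value -19): max_ending_here = 5, max_so_far = 26
Position 5 (value 4): max_ending_here = 9, max_so_far = 26
Position 6 (value -1): max_ending_here = 8, max_so_far = 26
Position 7 (value 6): max_ending_here = 14, max_so_far = 26
Position 8 (value -3): max_ending_here = 11, max_so_far = 26
Position 9 (value -20): max_ending_here = -9, max_so_far = 26

Maximum subarray: [0, 16, 10]
Maximum sum: 26

The maximum subarray is [0, 16, 10] with sum 26. This subarray runs from index 0 to index 2.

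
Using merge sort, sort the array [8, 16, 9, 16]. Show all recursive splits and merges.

Merge sort trace:

Split: [8, 16, 9, 16] -> [8, 16] and [9, 16]
  Split: [8, 16] -> [8] and [16]
  Merge: [8] + [16] -> [8, 16]
  Split: [9, 16] -> [9] and [16]
  Merge: [9] + [16] -> [9, 16]
Merge: [8, 16] + [9, 16] -> [8, 9, 16, 16]

Final sorted array: [8, 9, 16, 16]

The merge sort proceeds by recursively splitting the array and merging sorted halves.
After all merges, the sorted array is [8, 9, 16, 16].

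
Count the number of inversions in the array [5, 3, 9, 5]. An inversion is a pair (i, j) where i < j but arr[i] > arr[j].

Finding inversions in [5, 3, 9, 5]:

(0, 1): arr[0]=5 > arr[1]=3
(2, 3): arr[2]=9 > arr[3]=5

Total inversions: 2

The array has 2 inversion(s): (0,1), (2,3). Each pair (i,j) satisfies i < j and arr[i] > arr[j].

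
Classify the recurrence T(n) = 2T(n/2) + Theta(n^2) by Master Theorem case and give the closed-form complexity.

Master Theorem for T(n) = 2T(n/2) + O(n^2):

a = 2, b = 2, c = 2
log_b(a) = log_2(2) = 1.0000

Case 3: c = 2 > log_2(2) = 1.0000
T(n) = O(n^2) = O(n^2)

For T(n) = 2T(n/2) + O(n^2): log_2(2) = 1.0000. This is Case 3 of the Master Theorem (c > log_b(a), work dominated by root), giving O(n^2).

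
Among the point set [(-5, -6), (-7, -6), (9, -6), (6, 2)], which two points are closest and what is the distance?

Computing all pairwise distances among 4 points:

d((-5, -6), (-7, -6)) = 2.0 <-- minimum
d((-5, -6), (9, -6)) = 14.0
d((-5, -6), (6, 2)) = 13.6015
d((-7, -6), (9, -6)) = 16.0
d((-7, -6), (6, 2)) = 15.2643
d((9, -6), (6, 2)) = 8.544

Closest pair: (-5, -6) and (-7, -6) with distance 2.0

The closest pair is (-5, -6) and (-7, -6) with Euclidean distance 2.0. For 4 points, brute-force pairwise comparison is shown above. For large n, the divide-and-conquer algorithm (sort by x, recurse on halves, check the dividing strip) achieves O(n log n).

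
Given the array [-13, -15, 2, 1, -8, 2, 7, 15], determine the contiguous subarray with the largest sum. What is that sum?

Using Kadane's algorithm on [-13, -15, 2, 1, -8, 2, 7, 15]:

Scanning through the array:
Position 1 (value -15): max_ending_here = -15, max_so_far = -13
Position 2 (value 2): max_ending_here = 2, max_so_far = 2
Position 3 (value 1): max_ending_here = 3, max_so_far = 3
Position 4 (value -8): max_ending_here = -5, max_so_far = 3
Position 5 (value 2): max_ending_here = 2, max_so_far = 3
Position 6 (value 7): max_ending_here = 9, max_so_far = 9
Position 7 (value 15): max_ending_here = 24, max_so_far = 24

Maximum subarray: [2, 7, 15]
Maximum sum: 24

The maximum subarray is [2, 7, 15] with sum 24. This subarray runs from index 5 to index 7.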